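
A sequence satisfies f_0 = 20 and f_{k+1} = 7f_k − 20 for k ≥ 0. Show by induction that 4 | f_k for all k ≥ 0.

Base case: f_0 = 20 = 4·5, so 4 | f_0.
Assume 4 | f_m, so f_m = 4t for some integer t.
Then f_{m+1} = 7f_m − 20 = 7·(4t) − 20 = 4(7t − 5), so 4 | f_{m+1}.
By induction, 4 | f_k for all k ≥ 0.

4 | f_k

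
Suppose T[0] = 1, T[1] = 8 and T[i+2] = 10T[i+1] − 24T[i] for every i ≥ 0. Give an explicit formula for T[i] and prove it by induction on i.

Claim: T[i] = -4^i + 2·6^i.

Base cases: T[0] = 1 and -4^0 + 2·6^0 = 1; T[1] = 8 and -4^1 + 2·6^1 = 8.
Assume T[j] = -4^j + 2·6^j for all 0 ≤ j ≤ m, where m ≥ 1.
Then T[m+1] = 10T[m] − 24T[m−1] = 10·(-4^m + 2·6^m) − 24·(-4^{m−1} + 2·6^{m−1}) = -(10·4 − 24)4^{m−1} + 2·(10·6 − 24)6^{m−1} = -16·4^{m−1} + 72·6^{m−1} = -4^{m+1} + 2·6^{m+1}.
So the formula holds for m+1, and by strong induction T[i] = -4^i + 2·6^i for all i ≥ 0.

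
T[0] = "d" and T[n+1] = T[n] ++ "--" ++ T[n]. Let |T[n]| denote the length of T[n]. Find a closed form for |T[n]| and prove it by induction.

Claim: |T[n]| = 3·2^n − 2.

Base case: |T[0]| = 1, and 3·2^0 − 2 = 1.
Assume |T[m]| = 3·2^m − 2.
Then |T[m+1]| = |T[m]| + 2 + |T[m]| = 2|T[m]| + 2 = 2(3·2^m − 2) + 2 = 3·2^{m+1} − 4 + 2 = 3·2^{m+1} − 2.
This completes the inductive step, so |T[n]| = 3·2^n − 2 for all n ≥ 0.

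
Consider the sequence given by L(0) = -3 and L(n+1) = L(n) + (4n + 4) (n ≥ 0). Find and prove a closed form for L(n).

Claim: L(n) = 2n^2 + 2n − 3.

Base case: L(0) = -3, and 2·0^2 + 2·0 − 3 = -3.
Assume L(m) = 2m^2 + 2m − 3.
Then L(m+1) = L(m) + (4m + 4) = (2m^2 + 2m − 3) + (4m + 4) = 2m^2 + 6m + 1,
and 2·(m+1)^2 + 2·(m+1) − 3 = 2m^2 + 6m + 1.
By induction, L(n) = 2n^2 + 2n − 3 for all n ≥ 0.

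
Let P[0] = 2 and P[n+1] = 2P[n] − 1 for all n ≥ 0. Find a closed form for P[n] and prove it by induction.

Claim: P[n] = 2^n + 1.

Base case: P[0] = 2, and 2^0 + 1 = 1 + 1 = 2.
Assume P[m] = 2^m + 1 for some m ≥ 0.
Then P[m+1] = 2P[m] − 1 = 2·(2^m + 1) − 1 = 2^{m+1} + 2 − 1 = 2^{m+1} + 1.
By induction, P[n] = 2^n + 1 for all n ≥ 0.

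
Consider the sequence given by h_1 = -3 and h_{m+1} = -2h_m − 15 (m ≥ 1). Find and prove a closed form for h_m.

Claim: h_m = -(-2)^m − 5.

Base case: h_1 = -3, and -(-2)^1 − 5 = 2 − 5 = -3.
Assume h_k = -(-2)^k − 5 for some k ≥ 1.
Then h_{k+1} = -2h_k − 15 = -2·(-(-2)^k − 5) − 15 = 2·(-2)^k + 10 − 15 = -(-2)^{k+1} − 5.
So the formula holds for k+1, and by induction h_m = -(-2)^m − 5 for all m ≥ 1.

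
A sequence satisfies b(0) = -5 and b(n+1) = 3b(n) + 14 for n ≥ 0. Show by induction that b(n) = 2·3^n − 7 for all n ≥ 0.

Base case: b(0) = -5, and 2·3^0 − 7 = 2 − 7 = -5.
Assume b(m) = 2·3^m − 7 for some m ≥ 0.
Then b(m+1) = 3b(m) + 14 = 3·(2·3^m − 7) + 14 = 6·3^m − 21 + 14 = 2·3^{m+1} − 7.
By induction, b(n) = 2·3^n − 7 for all n ≥ 0.

b(n) = 2·3^n − 7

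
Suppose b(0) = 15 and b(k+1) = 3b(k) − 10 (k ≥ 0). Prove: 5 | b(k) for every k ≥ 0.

Base case: b(0) = 15 = 5·3, so 5 | b(0).
Assume 5 | b(j), so b(j) = 5t for some integer t.
Then b(j+1) = 3b(j) − 10 = 3·(5t) − 10 = 5(3t − 2), so 5 | b(j+1).
By induction, 5 | b(k) for all k ≥ 0.

5 | b(k)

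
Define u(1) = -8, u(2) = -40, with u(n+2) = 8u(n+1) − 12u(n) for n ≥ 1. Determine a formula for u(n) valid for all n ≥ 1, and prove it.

Claim: u(n) = -6^n − 2^n.

Base cases: u(1) = -8 and -6^1 − 2^1 = -8; u(2) = -40 and -6^2 − 2^2 = -40.
Assume u(j) = -6^j − 2^j for all 1 ≤ j ≤ m, where m ≥ 2.
Then u(m+1) = 8u(m) − 12u(m−1) = 8·(-6^m − 2^m) − 12·(-6^{m−1} − 2^{m−1}) = -(8·6 − 12)6^{m−1} − (8·2 − 12)2^{m−1} = -36·6^{m−1} − 4·2^{m−1} = -6^{m+1} − 2^{m+1}.
So the formula holds for m+1, and by strong induction u(n) = -6^n − 2^n for all n ≥ 1.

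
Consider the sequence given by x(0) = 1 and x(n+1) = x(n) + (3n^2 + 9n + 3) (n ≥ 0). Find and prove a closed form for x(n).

Claim: x(n) = n^3 + 3n^2 − n + 1.

Base case: x(0) = 1, and 0^3 + 3·0^2 − 0 + 1 = 1.
Assume x(j) = j^3 + 3j^2 − j + 1.
Then x(j+1) = x(j) + (3j^2 + 9j + 3) = (j^3 + 3j^2 − j + 1) + (3j^2 + 9j + 3) = j^3 + 6j^2 + 8j + 4,
and (j+1)^3 + 3·(j+1)^2 − (j+1) + 1 = j^3 + 6j^2 + 8j + 4.
By induction, x(n) = n^3 + 3n^2 − n + 1 for all n ≥ 0.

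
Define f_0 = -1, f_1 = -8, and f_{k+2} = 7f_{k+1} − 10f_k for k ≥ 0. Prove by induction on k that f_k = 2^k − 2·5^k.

Base cases: f_0 = -1 and 2^0 − 2·5^0 = -1; f_1 = -8 and 2^1 − 2·5^1 = -8.
Assume f_j = 2^j − 2·5^j for all 0 ≤ j ≤ m, where m ≥ 1.
Then f_{m+1} = 7f_m − 10f_{m−1} = 7·(2^m − 2·5^m) − 10·(2^{m−1} − 2·5^{m−1}) = (7·2 − 10)2^{m−1} − 2·(7·5 − 10)5^{m−1} = 4·2^{m−1} − 50·5^{m−1} = 2^{m+1} − 2·5^{m+1}.
So the formula holds for m+1, and by strong induction f_k = 2^k − 2·5^k for all k ≥ 0.

f_k = 2^k − 2·5^k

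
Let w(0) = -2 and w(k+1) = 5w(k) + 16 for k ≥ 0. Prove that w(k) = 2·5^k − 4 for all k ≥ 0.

Base case: w(0) = -2, and 2·5^0 − 4 = 2 − 4 = -2.
Assume w(j) = 2·5^j − 4 for some j ≥ 0.
Then w(j+1) = 5w(j) + 16 = 5·(2·5^j − 4) + 16 = 10·5^j − 20 + 16 = 2·5^{j+1} − 4.
By induction, w(k) = 2·5^k − 4 for all k ≥ 0.

w(k) = 2·5^k − 4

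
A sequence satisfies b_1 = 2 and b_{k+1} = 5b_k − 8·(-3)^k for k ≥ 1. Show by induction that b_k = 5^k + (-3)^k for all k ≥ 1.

Base case: b_1 = 2, and 5^1 + (-3)^1 = 5 − 3 = 2.
Assume b_m = 5^m + (-3)^m for some m ≥ 1.
Then b_{m+1} = 5b_m − 8·(-3)^m = 5·(5^m + (-3)^m) − 8·(-3)^m = 5^{m+1} + 5·(-3)^m − 8·(-3)^m = 5^{m+1} − 3·(-3)^m = 5^{m+1} + (-3)^{m+1}.
By induction, b_k = 5^k + (-3)^k for all k ≥ 1.

b_k = 5^k + (-3)^k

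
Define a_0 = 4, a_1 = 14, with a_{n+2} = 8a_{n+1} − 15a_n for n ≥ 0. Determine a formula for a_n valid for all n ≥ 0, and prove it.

Claim: a_n = 3·3^n + 5^n.

Base cases: a_0 = 4 and 3·3^0 + 5^0 = 4; a_1 = 14 and 3·3^1 + 5^1 = 14.
Assume a_j = 3·3^j + 5^j for all 0 ≤ j ≤ r, where r ≥ 1.
Then a_{r+1} = 8a_r − 15a_{r−1} = 8·(3·3^r + 5^r) − 15·(3·3^{r−1} + 5^{r−1}) = 3·(8·3 − 15)3^{r−1} + (8·5 − 15)5^{r−1} = 27·3^{r−1} + 25·5^{r−1} = 3·3^{r+1} + 5^{r+1}.
By strong induction, a_n = 3·3^n + 5^n for all n ≥ 0.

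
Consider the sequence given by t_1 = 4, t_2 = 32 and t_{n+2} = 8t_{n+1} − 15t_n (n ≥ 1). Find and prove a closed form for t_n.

Claim: t_n = 2·5^n − 2·3^n.

Base cases: t_1 = 4 and 2·5^1 − 2·3^1 = 4; t_2 = 32 and 2·5^2 − 2·3^2 = 32.
Assume t_i = 2·5^i − 2·3^i for all 1 ≤ i ≤ j, where j ≥ 2.
Then t_{j+1} = 8t_j − 15t_{j−1} = 8·(2·5^j − 2·3^j) − 15·(2·5^{j−1} − 2·3^{j−1}) = 2·(8·5 − 15)5^{j−1} − 2·(8·3 − 15)3^{j−1} = 50·5^{j−1} − 18·3^{j−1} = 2·5^{j+1} − 2·3^{j+1}.
By strong induction, t_n = 2·5^n − 2·3^n for all n ≥ 1.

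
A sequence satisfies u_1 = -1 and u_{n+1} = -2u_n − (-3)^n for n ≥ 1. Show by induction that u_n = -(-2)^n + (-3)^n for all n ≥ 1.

Base case: u_1 = -1, and -(-2)^1 + (-3)^1 = 2 − 3 = -1.
Assume u_r = -(-2)^r + (-3)^r for some r ≥ 1.
Then u_{r+1} = -2u_r − (-3)^r = -2·(-(-2)^r + (-3)^r) − (-3)^r = -(-2)^{r+1} − 2·(-3)^r − (-3)^r = -(-2)^{r+1} − 3·(-3)^r = -(-2)^{r+1} + (-3)^{r+1}.
Hence u_n = -(-2)^n + (-3)^n for every n ≥ 1, by induction.

u_n = -(-2)^n + (-3)^n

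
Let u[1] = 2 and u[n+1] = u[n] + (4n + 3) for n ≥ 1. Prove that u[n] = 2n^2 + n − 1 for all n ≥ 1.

Base case: u[1] = 2, and 2·1^2 + 1 − 1 = 2.
Assume u[m] = 2m^2 + m − 1.
Then u[m+1] = u[m] + (4m + 3) = (2m^2 + m − 1) + (4m + 3) = 2m^2 + 5m + 2,
and 2·(m+1)^2 + (m+1) − 1 = 2m^2 + 5m + 2.
This completes the inductive step, so u[n] = 2n^2 + n − 1 for all n ≥ 1.

u[n] = 2n^2 + n − 1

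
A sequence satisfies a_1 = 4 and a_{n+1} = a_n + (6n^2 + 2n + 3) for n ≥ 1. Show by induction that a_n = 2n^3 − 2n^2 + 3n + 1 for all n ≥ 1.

Base case: a_1 = 4, and 2·1^3 − 2·1^2 + 3·1 + 1 = 4.
Assume a_k = 2k^3 − 2k^2 + 3k + 1.
Then a_{k+1} = a_k + (6k^2 + 2k + 3) = (2k^3 − 2k^2 + 3k + 1) + (6k^2 + 2k + 3) = 2k^3 + 4k^2 + 5k + 4,
and 2·(k+1)^3 − 2·(k+1)^2 + 3·(k+1) + 1 = 2k^3 + 4k^2 + 5k + 4.
By induction, a_n = 2n^3 − 2n^2 + 3n + 1 for all n ≥ 1.

a_n = 2n^3 − 2n^2 + 3n + 1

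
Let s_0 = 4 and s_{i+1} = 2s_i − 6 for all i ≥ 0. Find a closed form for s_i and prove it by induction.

Claim: s_i = -2^{i+1} + 6.

Base case: s_0 = 4, and -2^{0+1} + 6 = -2 + 6 = 4.
Assume s_r = -2^{r+1} + 6 for some r ≥ 0.
Then s_{r+1} = 2s_r − 6 = 2·(-2^{r+1} + 6) − 6 = -2^{r+2} + 12 − 6 = -2^{r+2} + 6.
This completes the inductive step, so s_i = -2^{i+1} + 6 for all i ≥ 0.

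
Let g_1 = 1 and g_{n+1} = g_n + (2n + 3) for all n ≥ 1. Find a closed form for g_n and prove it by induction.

Claim: g_n = n^2 + 2n − 2.

Base case: g_1 = 1, and 1^2 + 2·1 − 2 = 1.
Assume g_m = m^2 + 2m − 2.
Then g_{m+1} = g_m + (2m + 3) = (m^2 + 2m − 2) + (2m + 3) = m^2 + 4m + 1,
and (m+1)^2 + 2·(m+1) − 2 = m^2 + 4m + 1.
Hence g_n = n^2 + 2n − 2 for every n ≥ 1, by induction.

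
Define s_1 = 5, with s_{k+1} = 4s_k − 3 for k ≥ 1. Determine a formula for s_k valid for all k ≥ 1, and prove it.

Claim: s_k = 4^k + 1.

Base case: s_1 = 5, and 4^1 + 1 = 4 + 1 = 5.
Assume s_r = 4^r + 1 for some r ≥ 1.
Then s_{r+1} = 4s_r − 3 = 4·(4^r + 1) − 3 = 4^{r+1} + 4 − 3 = 4^{r+1} + 1.
Hence s_k = 4^k + 1 for every k ≥ 1, by induction.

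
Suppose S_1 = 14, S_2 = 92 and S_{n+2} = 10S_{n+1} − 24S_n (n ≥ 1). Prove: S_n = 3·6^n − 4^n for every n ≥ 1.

Base cases: S_1 = 14 and 3·6^1 − 4^1 = 14; S_2 = 92 and 3·6^2 − 4^2 = 92.
Assume S_j = 3·6^j − 4^j for all 1 ≤ j ≤ k, where k ≥ 2.
Then S_{k+1} = 10S_k − 24S_{k−1} = 10·(3·6^k − 4^k) − 24·(3·6^{k−1} − 4^{k−1}) = 3·(10·6 − 24)6^{k−1} − (10·4 − 24)4^{k−1} = 108·6^{k−1} − 16·4^{k−1} = 3·6^{k+1} − 4^{k+1}.
This completes the inductive step, so S_n = 3·6^n − 4^n for all n ≥ 1.

S_n = 3·6^n − 4^n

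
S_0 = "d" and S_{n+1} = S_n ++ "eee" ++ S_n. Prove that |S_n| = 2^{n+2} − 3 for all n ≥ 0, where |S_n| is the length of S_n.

Base case: |S_0| = 1, and 2^{0+2} − 3 = 1.
Assume |S_j| = 2^{j+2} − 3.
Then |S_{j+1}| = |S_j| + 3 + |S_j| = 2|S_j| + 3 = 2(2^{j+2} − 3) + 3 = 2^{j+3} − 6 + 3 = 2^{j+3} − 3.
This completes the inductive step, so |S_n| = 2^{n+2} − 3 for all n ≥ 0.

|S_n| = 2^{n+2} − 3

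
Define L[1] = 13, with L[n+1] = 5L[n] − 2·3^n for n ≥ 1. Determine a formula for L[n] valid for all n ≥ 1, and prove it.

Claim: L[n] = 2·5^n + 3^n.

Base case: L[1] = 13, and 2·5^1 + 3^1 = 10 + 3 = 13.
Assume L[k] = 2·5^k + 3^k for some k ≥ 1.
Then L[k+1] = 5L[k] − 2·3^k = 5·(2·5^k + 3^k) − 2·3^k = 2·5^{k+1} + 5·3^k − 2·3^k = 2·5^{k+1} + 3·3^k = 2·5^{k+1} + 3^{k+1}.
This completes the inductive step, so L[n] = 2·5^n + 3^n for all n ≥ 1.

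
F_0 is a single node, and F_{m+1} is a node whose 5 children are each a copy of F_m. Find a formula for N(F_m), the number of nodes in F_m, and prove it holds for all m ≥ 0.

Claim: N(F_m) = (5^{m+1} − 1)/4.

Base case: N(F_0) = 1, and (5^{0+1} − 1)/4 = 1.
Assume N(F_k) = (5^{k+1} − 1)/4.
Then N(F_{k+1}) = 1 + 5N(F_k) = 1 + 5·(5^{k+1} − 1)/4 = 1 + (5^{k+2} − 5)/4 = (4 + 5^{k+2} − 5)/4 = (5^{k+2} − 1)/4.
By induction, N(F_m) = (5^{m+1} − 1)/4 for all m ≥ 0.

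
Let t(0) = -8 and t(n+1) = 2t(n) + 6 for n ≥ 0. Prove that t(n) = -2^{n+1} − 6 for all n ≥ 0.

Base case: t(0) = -8, and -2^{0+1} − 6 = -2 − 6 = -8.
Assume t(m) = -2^{m+1} − 6 for some m ≥ 0.
Then t(m+1) = 2t(m) + 6 = 2·(-2^{m+1} − 6) + 6 = -2^{m+2} − 12 + 6 = -2^{m+2} − 6.
By induction, t(n) = -2^{n+1} − 6 for all n ≥ 0.

t(n) = -2^{n+1} − 6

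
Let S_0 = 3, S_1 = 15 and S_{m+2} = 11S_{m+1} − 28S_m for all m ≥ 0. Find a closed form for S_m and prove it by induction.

Claim: S_m = 7^m + 2·4^m.

Base cases: S_0 = 3 and 7^0 + 2·4^0 = 3; S_1 = 15 and 7^1 + 2·4^1 = 15.
Assume S_j = 7^j + 2·4^j for all 0 ≤ j ≤ r, where r ≥ 1.
Then S_{r+1} = 11S_r − 28S_{r−1} = 11·(7^r + 2·4^r) − 28·(7^{r−1} + 2·4^{r−1}) = (11·7 − 28)7^{r−1} + 2·(11·4 − 28)4^{r−1} = 49·7^{r−1} + 32·4^{r−1} = 7^{r+1} + 2·4^{r+1}.
By strong induction, S_m = 7^m + 2·4^m for all m ≥ 0.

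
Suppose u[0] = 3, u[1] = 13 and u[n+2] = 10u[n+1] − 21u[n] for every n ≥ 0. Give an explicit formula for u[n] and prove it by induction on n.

Claim: u[n] = 2·3^n + 7^n.

Base cases: u[0] = 3 and 2·3^0 + 7^0 = 3; u[1] = 13 and 2·3^1 + 7^1 = 13.
Assume u[j] = 2·3^j + 7^j for all 0 ≤ j ≤ k, where k ≥ 1.
Then u[k+1] = 10u[k] − 21u[k−1] = 10·(2·3^k + 7^k) − 21·(2·3^{k−1} + 7^{k−1}) = 2·(10·3 − 21)3^{k−1} + (10·7 − 21)7^{k−1} = 18·3^{k−1} + 49·7^{k−1} = 2·3^{k+1} + 7^{k+1}.
So the formula holds for k+1, and by strong induction u[n] = 2·3^n + 7^n for all n ≥ 0.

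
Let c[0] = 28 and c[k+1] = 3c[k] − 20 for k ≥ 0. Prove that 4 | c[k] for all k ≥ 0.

Base case: c[0] = 28 = 4·7, so 4 | c[0].
Assume 4 | c[j], so c[j] = 4t for some integer t.
Then c[j+1] = 3c[j] − 20 = 3·(4t) − 20 = 4(3t − 5), so 4 | c[j+1].
By induction, 4 | c[k] for all k ≥ 0.

4 | c[k]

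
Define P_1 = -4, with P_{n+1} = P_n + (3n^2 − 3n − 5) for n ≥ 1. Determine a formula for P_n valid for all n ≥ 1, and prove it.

Claim: P_n = n^3 − 3n^2 − 3n + 1.

Base case: P_1 = -4, and 1^3 − 3·1^2 − 3·1 + 1 = -4.
Assume P_k = k^3 − 3k^2 − 3k + 1.
Then P_{k+1} = P_k + (3k^2 − 3k − 5) = (k^3 − 3k^2 − 3k + 1) + (3k^2 − 3k − 5) = k^3 − 6k − 4,
and (k+1)^3 − 3·(k+1)^2 − 3·(k+1) + 1 = k^3 − 6k − 4.
Hence P_n = n^3 − 3n^2 − 3n + 1 for every n ≥ 1, by induction.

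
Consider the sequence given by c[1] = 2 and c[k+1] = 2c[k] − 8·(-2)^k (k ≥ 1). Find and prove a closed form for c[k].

Claim: c[k] = 3·2^k + 2·(-2)^k.

Base case: c[1] = 2, and 3·2^1 + 2·(-2)^1 = 6 − 4 = 2.
Assume c[m] = 3·2^m + 2·(-2)^m for some m ≥ 1.
Then c[m+1] = 2c[m] − 8·(-2)^m = 2·(3·2^m + 2·(-2)^m) − 8·(-2)^m = 3·2^{m+1} + 4·(-2)^m − 8·(-2)^m = 3·2^{m+1} − 4·(-2)^m = 3·2^{m+1} + 2·(-2)^{m+1}.
Hence c[k] = 3·2^k + 2·(-2)^k for every k ≥ 1, by induction.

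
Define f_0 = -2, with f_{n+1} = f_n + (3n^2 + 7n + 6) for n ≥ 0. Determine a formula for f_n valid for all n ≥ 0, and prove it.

Claim: f_n = n^3 + 2n^2 + 3n − 2.

Base case: f_0 = -2, and 0^3 + 2·0^2 + 3·0 − 2 = -2.
Assume f_j = j^3 + 2j^2 + 3j − 2.
Then f_{j+1} = f_j + (3j^2 + 7j + 6) = (j^3 + 2j^2 + 3j − 2) + (3j^2 + 7j + 6) = j^3 + 5j^2 + 10j + 4,
and (j+1)^3 + 2·(j+1)^2 + 3·(j+1) − 2 = j^3 + 5j^2 + 10j + 4.
Hence f_n = n^3 + 2n^2 + 3n − 2 for every n ≥ 0, by induction.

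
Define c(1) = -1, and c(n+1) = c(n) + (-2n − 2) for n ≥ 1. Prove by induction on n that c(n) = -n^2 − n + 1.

Base case: c(1) = -1, and -1^2 − 1 + 1 = -1.
Assume c(m) = -m^2 − m + 1.
Then c(m+1) = c(m) + (-2m − 2) = (-m^2 − m + 1) + (-2m − 2) = -m^2 − 3m − 1,
and -(m+1)^2 − (m+1) + 1 = -m^2 − 3m − 1.
Hence c(n) = -n^2 − n + 1 for every n ≥ 1, by induction.

c(n) = -n^2 − n + 1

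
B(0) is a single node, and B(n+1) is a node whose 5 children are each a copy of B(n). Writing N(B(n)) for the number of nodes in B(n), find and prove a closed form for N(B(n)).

Claim: N(B(n)) = (5^{n+1} − 1)/4.

Base case: N(B(0)) = 1, and (5^{0+1} − 1)/4 = 1.
Assume N(B(m)) = (5^{m+1} − 1)/4.
Then N(B(m+1)) = 1 + 5N(B(m)) = 1 + 5·(5^{m+1} − 1)/4 = 1 + (5^{m+2} − 5)/4 = (4 + 5^{m+2} − 5)/4 = (5^{m+2} − 1)/4.
This completes the inductive step, so N(B(n)) = (5^{n+1} − 1)/4 for all n ≥ 0.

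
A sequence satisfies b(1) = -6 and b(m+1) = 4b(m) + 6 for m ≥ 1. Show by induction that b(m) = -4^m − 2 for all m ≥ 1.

Base case: b(1) = -6, and -4^1 − 2 = -4 − 2 = -6.
Assume b(k) = -4^k − 2 for some k ≥ 1.
Then b(k+1) = 4b(k) + 6 = 4·(-4^k − 2) + 6 = -4^{k+1} − 8 + 6 = -4^{k+1} − 2.
So the formula holds for k+1, and by induction b(m) = -4^m − 2 for all m ≥ 1.

b(m) = -4^m − 2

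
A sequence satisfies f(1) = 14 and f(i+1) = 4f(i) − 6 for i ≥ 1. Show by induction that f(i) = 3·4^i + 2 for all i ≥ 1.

Base case: f(1) = 14, and 3·4^1 + 2 = 12 + 2 = 14.
Assume f(r) = 3·4^r + 2 for some r ≥ 1.
Then f(r+1) = 4f(r) − 6 = 4·(3·4^r + 2) − 6 = 12·4^r + 8 − 6 = 3·4^{r+1} + 2.
This completes the inductive step, so f(i) = 3·4^i + 2 for all i ≥ 1.

f(i) = 3·4^i + 2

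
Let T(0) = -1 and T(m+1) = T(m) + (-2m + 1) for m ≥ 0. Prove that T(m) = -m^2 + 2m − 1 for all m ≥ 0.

Base case: T(0) = -1, and -0^2 + 2·0 − 1 = -1.
Assume T(k) = -k^2 + 2k − 1.
Then T(k+1) = T(k) + (-2k + 1) = (-k^2 + 2k − 1) + (-2k + 1) = -k^2,
and -(k+1)^2 + 2·(k+1) − 1 = -k^2.
By induction, T(m) = -m^2 + 2m − 1 for all m ≥ 0.

T(m) = -m^2 + 2m − 1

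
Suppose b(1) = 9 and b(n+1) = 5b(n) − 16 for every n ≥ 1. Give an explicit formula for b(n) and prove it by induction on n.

Claim: b(n) = 5^n + 4.

Base case: b(1) = 9, and 5^1 + 4 = 5 + 4 = 9.
Assume b(k) = 5^k + 4 for some k ≥ 1.
Then b(k+1) = 5b(k) − 16 = 5·(5^k + 4) − 16 = 5^{k+1} + 20 − 16 = 5^{k+1} + 4.
Hence b(n) = 5^n + 4 for every n ≥ 1, by induction.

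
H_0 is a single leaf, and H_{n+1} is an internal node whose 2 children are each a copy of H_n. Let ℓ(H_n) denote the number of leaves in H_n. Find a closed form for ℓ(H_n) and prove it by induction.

Claim: ℓ(H_n) = 2^n.

Base case: ℓ(H_0) = 1, and 2^0 = 1.
Assume ℓ(H_k) = 2^k.
Then ℓ(H_{k+1}) = 2·ℓ(H_k) = 2·2^k = 2^{k+1}.
So the formula holds for k+1, and by induction ℓ(H_n) = 2^n for all n ≥ 0.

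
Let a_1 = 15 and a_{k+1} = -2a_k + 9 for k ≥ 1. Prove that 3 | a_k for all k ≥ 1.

Base case: a_1 = 15 = 3·5, so 3 | a_1.
Assume 3 | a_j, so a_j = 3t for some integer t.
Then a_{j+1} = -2a_j + 9 = -2·(3t) + 9 = 3(-2t + 3), so 3 | a_{j+1}.
So the property holds for j+1, and by induction 3 | a_k for all k ≥ 1.

3 | a_k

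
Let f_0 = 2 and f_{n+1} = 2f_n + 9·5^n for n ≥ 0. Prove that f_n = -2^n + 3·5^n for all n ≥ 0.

Base case: f_0 = 2, and -2^0 + 3·5^0 = -1 + 3 = 2.
Assume f_r = -2^r + 3·5^r for some r ≥ 0.
Then f_{r+1} = 2f_r + 9·5^r = 2·(-2^r + 3·5^r) + 9·5^r = -2^{r+1} + 6·5^r + 9·5^r = -2^{r+1} + 15·5^r = -2^{r+1} + 3·5^{r+1}.
This completes the inductive step, so f_n = -2^n + 3·5^n for all n ≥ 0.

f_n = -2^n + 3·5^n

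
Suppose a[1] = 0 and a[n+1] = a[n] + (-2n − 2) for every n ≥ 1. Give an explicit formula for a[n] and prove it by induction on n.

Claim: a[n] = -n^2 − n + 2.

Base case: a[1] = 0, and -1^2 − 1 + 2 = 0.
Assume a[k] = -k^2 − k + 2.
Then a[k+1] = a[k] + (-2k − 2) = (-k^2 − k + 2) + (-2k − 2) = -k^2 − 3k,
and -(k+1)^2 − (k+1) + 2 = -k^2 − 3k.
This completes the inductive step, so a[n] = -n^2 − n + 2 for all n ≥ 1.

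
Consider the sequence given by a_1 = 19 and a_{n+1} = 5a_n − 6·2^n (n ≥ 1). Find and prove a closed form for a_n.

Claim: a_n = 3·5^n + 2·2^n.

Base case: a_1 = 19, and 3·5^1 + 2·2^1 = 15 + 4 = 19.
Assume a_m = 3·5^m + 2·2^m for some m ≥ 1.
Then a_{m+1} = 5a_m − 6·2^m = 5·(3·5^m + 2·2^m) − 6·2^m = 3·5^{m+1} + 10·2^m − 6·2^m = 3·5^{m+1} + 4·2^m = 3·5^{m+1} + 2·2^{m+1}.
By induction, a_n = 3·5^n + 2·2^n for all n ≥ 1.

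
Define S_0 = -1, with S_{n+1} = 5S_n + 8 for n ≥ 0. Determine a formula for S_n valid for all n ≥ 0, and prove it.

Claim: S_n = 5^n − 2.

Base case: S_0 = -1, and 5^0 − 2 = 1 − 2 = -1.
Assume S_k = 5^k − 2 for some k ≥ 0.
Then S_{k+1} = 5S_k + 8 = 5·(5^k − 2) + 8 = 5^{k+1} − 10 + 8 = 5^{k+1} − 2.
This completes the inductive step, so S_n = 5^n − 2 for all n ≥ 0.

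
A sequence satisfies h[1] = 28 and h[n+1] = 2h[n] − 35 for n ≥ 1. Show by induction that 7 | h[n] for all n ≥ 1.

Base case: h[1] = 28 = 7·4, so 7 | h[1].
Assume 7 | h[j], so h[j] = 7t for some integer t.
Then h[j+1] = 2h[j] − 35 = 2·(7t) − 35 = 7(2t − 5), so 7 | h[j+1].
Hence 7 | h[n] for every n ≥ 1, by induction.

7 | h[n]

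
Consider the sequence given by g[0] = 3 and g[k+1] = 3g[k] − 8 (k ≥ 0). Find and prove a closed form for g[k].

Claim: g[k] = -3^k + 4.

Base case: g[0] = 3, and -3^0 + 4 = -1 + 4 = 3.
Assume g[r] = -3^r + 4 for some r ≥ 0.
Then g[r+1] = 3g[r] − 8 = 3·(-3^r + 4) − 8 = -3^{r+1} + 12 − 8 = -3^{r+1} + 4.
By induction, g[k] = -3^k + 4 for all k ≥ 0.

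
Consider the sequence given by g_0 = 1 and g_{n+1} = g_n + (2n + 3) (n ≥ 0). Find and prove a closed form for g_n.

Claim: g_n = n^2 + 2n + 1.

Base case: g_0 = 1, and 0^2 + 2·0 + 1 = 1.
Assume g_m = m^2 + 2m + 1.
Then g_{m+1} = g_m + (2m + 3) = (m^2 + 2m + 1) + (2m + 3) = m^2 + 4m + 4,
and (m+1)^2 + 2·(m+1) + 1 = m^2 + 4m + 4.
By induction, g_n = n^2 + 2n + 1 for all n ≥ 0.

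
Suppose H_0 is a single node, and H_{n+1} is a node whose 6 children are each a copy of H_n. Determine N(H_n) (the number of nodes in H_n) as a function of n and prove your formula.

Claim: N(H_n) = (6^{n+1} − 1)/5.

Base case: N(H_0) = 1, and (6^{0+1} − 1)/5 = 1.
Assume N(H_j) = (6^{j+1} − 1)/5.
Then N(H_{j+1}) = 1 + 6N(H_j) = 1 + 6·(6^{j+1} − 1)/5 = 1 + (6^{j+2} − 6)/5 = (5 + 6^{j+2} − 6)/5 = (6^{j+2} − 1)/5.
This completes the inductive step, so N(H_n) = (6^{n+1} − 1)/5 for all n ≥ 0.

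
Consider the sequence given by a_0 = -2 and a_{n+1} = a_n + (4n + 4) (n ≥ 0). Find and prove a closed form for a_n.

Claim: a_n = 2n^2 + 2n − 2.

Base case: a_0 = -2, and 2·0^2 + 2·0 − 2 = -2.
Assume a_k = 2k^2 + 2k − 2.
Then a_{k+1} = a_k + (4k + 4) = (2k^2 + 2k − 2) + (4k + 4) = 2k^2 + 6k + 2,
and 2·(k+1)^2 + 2·(k+1) − 2 = 2k^2 + 6k + 2.
By induction, a_n = 2n^2 + 2n − 2 for all n ≥ 0.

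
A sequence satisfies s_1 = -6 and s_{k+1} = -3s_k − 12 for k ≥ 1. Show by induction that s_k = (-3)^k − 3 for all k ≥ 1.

Base case: s_1 = -6, and (-3)^1 − 3 = -3 − 3 = -6.
Assume s_j = (-3)^j − 3 for some j ≥ 1.
Then s_{j+1} = -3s_j − 12 = -3·((-3)^j − 3) − 12 = -3·(-3)^j + 9 − 12 = (-3)^{j+1} − 3.
This completes the inductive step, so s_k = (-3)^k − 3 for all k ≥ 1.

s_k = (-3)^k − 3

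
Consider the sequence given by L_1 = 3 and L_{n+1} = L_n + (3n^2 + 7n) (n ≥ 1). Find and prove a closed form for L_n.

Claim: L_n = n^3 + 2n^2 − 3n + 3.

Base case: L_1 = 3, and 1^3 + 2·1^2 − 3·1 + 3 = 3.
Assume L_r = r^3 + 2r^2 − 3r + 3.
Then L_{r+1} = L_r + (3r^2 + 7r) = (r^3 + 2r^2 − 3r + 3) + (3r^2 + 7r) = r^3 + 5r^2 + 4r + 3,
and (r+1)^3 + 2·(r+1)^2 − 3·(r+1) + 3 = r^3 + 5r^2 + 4r + 3.
By induction, L_n = n^3 + 2n^2 − 3n + 3 for all n ≥ 1.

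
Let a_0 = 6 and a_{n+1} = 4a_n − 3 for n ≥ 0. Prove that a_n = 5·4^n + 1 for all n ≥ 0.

Base case: a_0 = 6, and 5·4^0 + 1 = 5 + 1 = 6.
Assume a_k = 5·4^k + 1 for some k ≥ 0.
Then a_{k+1} = 4a_k − 3 = 4·(5·4^k + 1) − 3 = 20·4^k + 4 − 3 = 5·4^{k+1} + 1.
This completes the inductive step, so a_n = 5·4^n + 1 for all n ≥ 0.

a_n = 5·4^n + 1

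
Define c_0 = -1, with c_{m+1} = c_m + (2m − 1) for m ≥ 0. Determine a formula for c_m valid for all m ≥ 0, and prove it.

Claim: c_m = m^2 − 2m − 1.

Base case: c_0 = -1, and 0^2 − 2·0 − 1 = -1.
Assume c_r = r^2 − 2r − 1.
Then c_{r+1} = c_r + (2r − 1) = (r^2 − 2r − 1) + (2r − 1) = r^2 − 2,
and (r+1)^2 − 2·(r+1) − 1 = r^2 − 2.
By induction, c_m = m^2 − 2m − 1 for all m ≥ 0.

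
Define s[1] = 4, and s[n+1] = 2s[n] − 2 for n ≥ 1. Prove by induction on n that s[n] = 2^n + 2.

Base case: s[1] = 4, and 2^1 + 2 = 2 + 2 = 4.
Assume s[r] = 2^r + 2 for some r ≥ 1.
Then s[r+1] = 2s[r] − 2 = 2·(2^r + 2) − 2 = 2^{r+1} + 4 − 2 = 2^{r+1} + 2.
This completes the inductive step, so s[n] = 2^n + 2 for all n ≥ 1.

s[n] = 2^n + 2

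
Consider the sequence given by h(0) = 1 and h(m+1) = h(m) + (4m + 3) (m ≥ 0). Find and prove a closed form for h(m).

Claim: h(m) = 2m^2 + m + 1.

Base case: h(0) = 1, and 2·0^2 + 0 + 1 = 1.
Assume h(k) = 2k^2 + k + 1.
Then h(k+1) = h(k) + (4k + 3) = (2k^2 + k + 1) + (4k + 3) = 2k^2 + 5k + 4,
and 2·(k+1)^2 + (k+1) + 1 = 2k^2 + 5k + 4.
Hence h(m) = 2m^2 + m + 1 for every m ≥ 0, by induction.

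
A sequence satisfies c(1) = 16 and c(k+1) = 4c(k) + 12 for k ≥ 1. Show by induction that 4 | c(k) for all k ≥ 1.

Base case: c(1) = 16 = 4·4, so 4 | c(1).
Assume 4 | c(j), so c(j) = 4t for some integer t.
Then c(j+1) = 4c(j) + 12 = 4·(4t) + 12 = 4(4t + 3), so 4 | c(j+1).
This completes the inductive step, so 4 | c(k) for all k ≥ 1.

4 | c(k)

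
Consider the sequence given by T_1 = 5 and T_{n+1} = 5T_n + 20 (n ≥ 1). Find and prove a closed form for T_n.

Claim: T_n = 2·5^n − 5.

Base case: T_1 = 5, and 2·5^1 − 5 = 10 − 5 = 5.
Assume T_k = 2·5^k − 5 for some k ≥ 1.
Then T_{k+1} = 5T_k + 20 = 5·(2·5^k − 5) + 20 = 10·5^k − 25 + 20 = 2·5^{k+1} − 5.
So the formula holds for k+1, and by induction T_n = 2·5^n − 5 for all n ≥ 1.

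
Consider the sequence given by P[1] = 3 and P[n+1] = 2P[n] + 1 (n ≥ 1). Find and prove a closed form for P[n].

Claim: P[n] = 2^{n+1} − 1.

Base case: P[1] = 3, and 2^{1+1} − 1 = 4 − 1 = 3.
Assume P[j] = 2^{j+1} − 1 for some j ≥ 1.
Then P[j+1] = 2P[j] + 1 = 2·(2^{j+1} − 1) + 1 = 2^{j+2} − 2 + 1 = 2^{j+2} − 1.
This completes the inductive step, so P[n] = 2^{n+1} − 1 for all n ≥ 1.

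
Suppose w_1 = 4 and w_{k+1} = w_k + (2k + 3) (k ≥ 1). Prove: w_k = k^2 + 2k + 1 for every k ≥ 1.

Base case: w_1 = 4, and 1^2 + 2·1 + 1 = 4.
Assume w_r = r^2 + 2r + 1.
Then w_{r+1} = w_r + (2r + 3) = (r^2 + 2r + 1) + (2r + 3) = r^2 + 4r + 4,
and (r+1)^2 + 2·(r+1) + 1 = r^2 + 4r + 4.
By induction, w_k = k^2 + 2k + 1 for all k ≥ 1.

w_k = k^2 + 2k + 1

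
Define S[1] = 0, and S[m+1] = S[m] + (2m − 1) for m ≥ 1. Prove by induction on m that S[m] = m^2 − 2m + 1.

Base case: S[1] = 0, and 1^2 − 2·1 + 1 = 0.
Assume S[k] = k^2 − 2k + 1.
Then S[k+1] = S[k] + (2k − 1) = (k^2 − 2k + 1) + (2k − 1) = k^2,
and (k+1)^2 − 2·(k+1) + 1 = k^2.
This completes the inductive step, so S[m] = m^2 − 2m + 1 for all m ≥ 1.

S[m] = m^2 − 2m + 1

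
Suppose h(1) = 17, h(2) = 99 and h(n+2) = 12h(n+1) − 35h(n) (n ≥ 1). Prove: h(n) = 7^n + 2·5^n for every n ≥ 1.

Base cases: h(1) = 17 and 7^1 + 2·5^1 = 17; h(2) = 99 and 7^2 + 2·5^2 = 99.
Assume h(j) = 7^j + 2·5^j for all 1 ≤ j ≤ k, where k ≥ 2.
Then h(k+1) = 12h(k) − 35h(k−1) = 12·(7^k + 2·5^k) − 35·(7^{k−1} + 2·5^{k−1}) = (12·7 − 35)7^{k−1} + 2·(12·5 − 35)5^{k−1} = 49·7^{k−1} + 50·5^{k−1} = 7^{k+1} + 2·5^{k+1}.
By strong induction, h(n) = 7^n + 2·5^n for all n ≥ 1.

h(n) = 7^n + 2·5^n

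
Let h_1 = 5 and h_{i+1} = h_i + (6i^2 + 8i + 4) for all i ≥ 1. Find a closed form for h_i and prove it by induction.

Claim: h_i = 2i^3 + i^2 + i + 1.

Base case: h_1 = 5, and 2·1^3 + 1^2 + 1 + 1 = 5.
Assume h_m = 2m^3 + m^2 + m + 1.
Then h_{m+1} = h_m + (6m^2 + 8m + 4) = (2m^3 + m^2 + m + 1) + (6m^2 + 8m + 4) = 2m^3 + 7m^2 + 9m + 5,
and 2·(m+1)^3 + (m+1)^2 + (m+1) + 1 = 2m^3 + 7m^2 + 9m + 5.
Hence h_i = 2i^3 + i^2 + i + 1 for every i ≥ 1, by induction.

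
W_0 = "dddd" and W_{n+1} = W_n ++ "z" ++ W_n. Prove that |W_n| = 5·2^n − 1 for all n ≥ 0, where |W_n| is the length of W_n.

Base case: |W_0| = 4, and 5·2^0 − 1 = 4.
Assume |W_m| = 5·2^m − 1.
Then |W_{m+1}| = |W_m| + 1 + |W_m| = 2|W_m| + 1 = 2(5·2^m − 1) + 1 = 5·2^{m+1} − 2 + 1 = 5·2^{m+1} − 1.
This completes the inductive step, so |W_n| = 5·2^n − 1 for all n ≥ 0.

|W_n| = 5·2^n − 1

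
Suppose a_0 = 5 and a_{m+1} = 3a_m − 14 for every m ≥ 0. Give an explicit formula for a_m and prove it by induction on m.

Claim: a_m = -2·3^m + 7.

Base case: a_0 = 5, and -2·3^0 + 7 = -2 + 7 = 5.
Assume a_j = -2·3^j + 7 for some j ≥ 0.
Then a_{j+1} = 3a_j − 14 = 3·(-2·3^j + 7) − 14 = -6·3^j + 21 − 14 = -2·3^{j+1} + 7.
By induction, a_m = -2·3^m + 7 for all m ≥ 0.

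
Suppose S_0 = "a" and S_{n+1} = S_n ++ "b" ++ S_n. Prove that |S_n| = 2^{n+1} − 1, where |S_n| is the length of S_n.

Base case: |S_0| = 1, and 2^{0+1} − 1 = 1.
Assume |S_j| = 2^{j+1} − 1.
Then |S_{j+1}| = |S_j| + 1 + |S_j| = 2|S_j| + 1 = 2(2^{j+1} − 1) + 1 = 2^{j+2} − 2 + 1 = 2^{j+2} − 1.
This completes the inductive step, so |S_n| = 2^{n+1} − 1 for all n ≥ 0.

|S_n| = 2^{n+1} − 1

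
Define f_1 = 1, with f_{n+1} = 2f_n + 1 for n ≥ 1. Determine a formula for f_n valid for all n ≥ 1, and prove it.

Claim: f_n = 2^n − 1.

Base case: f_1 = 1, and 2^1 − 1 = 2 − 1 = 1.
Assume f_j = 2^j − 1 for some j ≥ 1.
Then f_{j+1} = 2f_j + 1 = 2·(2^j − 1) + 1 = 2^{j+1} − 2 + 1 = 2^{j+1} − 1.
By induction, f_n = 2^n − 1 for all n ≥ 1.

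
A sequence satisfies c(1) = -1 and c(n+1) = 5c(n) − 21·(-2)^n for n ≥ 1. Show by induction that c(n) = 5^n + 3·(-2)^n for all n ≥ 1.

Base case: c(1) = -1, and 5^1 + 3·(-2)^1 = 5 − 6 = -1.
Assume c(k) = 5^k + 3·(-2)^k for some k ≥ 1.
Then c(k+1) = 5c(k) − 21·(-2)^k = 5·(5^k + 3·(-2)^k) − 21·(-2)^k = 5^{k+1} + 15·(-2)^k − 21·(-2)^k = 5^{k+1} − 6·(-2)^k = 5^{k+1} + 3·(-2)^{k+1}.
By induction, c(n) = 5^n + 3·(-2)^n for all n ≥ 1.

c(n) = 5^n + 3·(-2)^n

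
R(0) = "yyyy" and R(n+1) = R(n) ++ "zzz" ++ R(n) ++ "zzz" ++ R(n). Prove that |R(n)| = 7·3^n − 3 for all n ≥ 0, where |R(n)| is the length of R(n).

Base case: |R(0)| = 4, and 7·3^0 − 3 = 4.
Assume |R(k)| = 7·3^k − 3.
Then |R(k+1)| = 3|R(k)| + 6 = 3(7·3^k − 3) + 6 = 7·3^{k+1} − 9 + 6 = 7·3^{k+1} − 3.
Hence |R(n)| = 7·3^n − 3 for every n ≥ 0, by induction.

|R(n)| = 7·3^n − 3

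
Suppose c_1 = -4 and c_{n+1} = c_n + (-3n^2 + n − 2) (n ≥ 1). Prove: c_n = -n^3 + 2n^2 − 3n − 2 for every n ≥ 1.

Base case: c_1 = -4, and -1^3 + 2·1^2 − 3·1 − 2 = -4.
Assume c_j = -j^3 + 2j^2 − 3j − 2.
Then c_{j+1} = c_j + (-3j^2 + j − 2) = (-j^3 + 2j^2 − 3j − 2) + (-3j^2 + j − 2) = -j^3 − j^2 − 2j − 4,
and -(j+1)^3 + 2·(j+1)^2 − 3·(j+1) − 2 = -j^3 − j^2 − 2j − 4.
This completes the inductive step, so c_n = -n^3 + 2n^2 − 3n − 2 for all n ≥ 1.

c_n = -n^3 + 2n^2 − 3n − 2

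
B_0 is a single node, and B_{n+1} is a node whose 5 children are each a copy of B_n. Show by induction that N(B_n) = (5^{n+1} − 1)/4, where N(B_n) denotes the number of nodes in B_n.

Base case: N(B_0) = 1, and (5^{0+1} − 1)/4 = 1.
Assume N(B_j) = (5^{j+1} − 1)/4.
Then N(B_{j+1}) = 1 + 5N(B_j) = 1 + 5·(5^{j+1} − 1)/4 = 1 + (5^{j+2} − 5)/4 = (4 + 5^{j+2} − 5)/4 = (5^{j+2} − 1)/4.
So the formula holds for j+1, and by induction N(B_n) = (5^{n+1} − 1)/4 for all n ≥ 0.

N(B_n) = (5^{n+1} − 1)/4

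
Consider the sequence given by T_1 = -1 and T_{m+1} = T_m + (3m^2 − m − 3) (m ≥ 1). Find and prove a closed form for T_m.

Claim: T_m = m^3 − 2m^2 − 2m + 2.

Base case: T_1 = -1, and 1^3 − 2·1^2 − 2·1 + 2 = -1.
Assume T_j = j^3 − 2j^2 − 2j + 2.
Then T_{j+1} = T_j + (3j^2 − j − 3) = (j^3 − 2j^2 − 2j + 2) + (3j^2 − j − 3) = j^3 + j^2 − 3j − 1,
and (j+1)^3 − 2·(j+1)^2 − 2·(j+1) + 2 = j^3 + j^2 − 3j − 1.
This completes the inductive step, so T_m = m^3 − 2m^2 − 2m + 2 for all m ≥ 1.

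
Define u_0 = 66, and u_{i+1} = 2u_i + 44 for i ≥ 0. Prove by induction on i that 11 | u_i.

Base case: u_0 = 66 = 11·6, so 11 | u_0.
Assume 11 | u_k, so u_k = 11t for some integer t.
Then u_{k+1} = 2u_k + 44 = 2·(11t) + 44 = 11(2t + 4), so 11 | u_{k+1}.
Hence 11 | u_i for every i ≥ 0, by induction.

11 | u_i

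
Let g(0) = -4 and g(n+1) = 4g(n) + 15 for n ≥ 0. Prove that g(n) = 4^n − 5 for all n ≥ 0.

Base case: g(0) = -4, and 4^0 − 5 = 1 − 5 = -4.
Assume g(m) = 4^m − 5 for some m ≥ 0.
Then g(m+1) = 4g(m) + 15 = 4·(4^m − 5) + 15 = 4^{m+1} − 20 + 15 = 4^{m+1} − 5.
This completes the inductive step, so g(n) = 4^n − 5 for all n ≥ 0.

g(n) = 4^n − 5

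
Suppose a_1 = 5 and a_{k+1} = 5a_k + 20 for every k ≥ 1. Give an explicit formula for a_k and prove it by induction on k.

Claim: a_k = 2·5^k − 5.

Base case: a_1 = 5, and 2·5^1 − 5 = 10 − 5 = 5.
Assume a_m = 2·5^m − 5 for some m ≥ 1.
Then a_{m+1} = 5a_m + 20 = 5·(2·5^m − 5) + 20 = 10·5^m − 25 + 20 = 2·5^{m+1} − 5.
By induction, a_k = 2·5^k − 5 for all k ≥ 1.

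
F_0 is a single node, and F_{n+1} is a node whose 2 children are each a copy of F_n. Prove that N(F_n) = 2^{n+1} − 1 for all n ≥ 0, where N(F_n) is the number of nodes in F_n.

Base case: N(F_0) = 1, and 2^{0+1} − 1 = 1.
Assume N(F_j) = 2^{j+1} − 1.
Then N(F_{j+1}) = 1 + 2N(F_j) = 1 + 2(2^{j+1} − 1) = 2^{j+2} − 2 + 1 = 2^{j+2} − 1.
This completes the inductive step, so N(F_n) = 2^{n+1} − 1 for all n ≥ 0.

N(F_n) = 2^{n+1} − 1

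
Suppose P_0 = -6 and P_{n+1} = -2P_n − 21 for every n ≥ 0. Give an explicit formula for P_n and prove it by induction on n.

Claim: P_n = (-2)^n − 7.

Base case: P_0 = -6, and (-2)^0 − 7 = 1 − 7 = -6.
Assume P_k = (-2)^k − 7 for some k ≥ 0.
Then P_{k+1} = -2P_k − 21 = -2·((-2)^k − 7) − 21 = -2·(-2)^k + 14 − 21 = (-2)^{k+1} − 7.
So the formula holds for k+1, and by induction P_n = (-2)^n − 7 for all n ≥ 0.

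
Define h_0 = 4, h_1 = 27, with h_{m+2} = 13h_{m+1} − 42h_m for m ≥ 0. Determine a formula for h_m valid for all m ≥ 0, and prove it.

Claim: h_m = 3·7^m + 6^m.

Base cases: h_0 = 4 and 3·7^0 + 6^0 = 4; h_1 = 27 and 3·7^1 + 6^1 = 27.
Assume h_j = 3·7^j + 6^j for all 0 ≤ j ≤ r, where r ≥ 1.
Then h_{r+1} = 13h_r − 42h_{r−1} = 13·(3·7^r + 6^r) − 42·(3·7^{r−1} + 6^{r−1}) = 3·(13·7 − 42)7^{r−1} + (13·6 − 42)6^{r−1} = 147·7^{r−1} + 36·6^{r−1} = 3·7^{r+1} + 6^{r+1}.
By strong induction, h_m = 3·7^m + 6^m for all m ≥ 0.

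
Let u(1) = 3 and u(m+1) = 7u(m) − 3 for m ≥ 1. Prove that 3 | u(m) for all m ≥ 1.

Base case: u(1) = 3 = 3·1, so 3 | u(1).
Assume 3 | u(k), so u(k) = 3t for some integer t.
Then u(k+1) = 7u(k) − 3 = 7·(3t) − 3 = 3(7t − 1), so 3 | u(k+1).
So the property holds for k+1, and by induction 3 | u(m) for all m ≥ 1.

3 | u(m)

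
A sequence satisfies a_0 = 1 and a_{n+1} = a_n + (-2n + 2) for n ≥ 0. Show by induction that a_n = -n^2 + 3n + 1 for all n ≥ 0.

Base case: a_0 = 1, and -0^2 + 3·0 + 1 = 1.
Assume a_r = -r^2 + 3r + 1.
Then a_{r+1} = a_r + (-2r + 2) = (-r^2 + 3r + 1) + (-2r + 2) = -r^2 + r + 3,
and -(r+1)^2 + 3·(r+1) + 1 = -r^2 + r + 3.
By induction, a_n = -n^2 + 3n + 1 for all n ≥ 0.

a_n = -n^2 + 3n + 1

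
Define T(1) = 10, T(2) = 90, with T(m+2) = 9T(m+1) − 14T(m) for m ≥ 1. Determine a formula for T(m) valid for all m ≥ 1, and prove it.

Claim: T(m) = 2·7^m − 2·2^m.

Base cases: T(1) = 10 and 2·7^1 − 2·2^1 = 10; T(2) = 90 and 2·7^2 − 2·2^2 = 90.
Assume T(j) = 2·7^j − 2·2^j for all 1 ≤ j ≤ r, where r ≥ 2.
Then T(r+1) = 9T(r) − 14T(r−1) = 9·(2·7^r − 2·2^r) − 14·(2·7^{r−1} − 2·2^{r−1}) = 2·(9·7 − 14)7^{r−1} − 2·(9·2 − 14)2^{r−1} = 98·7^{r−1} − 8·2^{r−1} = 2·7^{r+1} − 2·2^{r+1}.
By strong induction, T(m) = 2·7^m − 2·2^m for all m ≥ 1.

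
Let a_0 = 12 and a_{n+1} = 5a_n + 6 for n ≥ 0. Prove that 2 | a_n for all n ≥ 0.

Base case: a_0 = 12 = 2·6, so 2 | a_0.
Assume 2 | a_k, so a_k = 2t for some integer t.
Then a_{k+1} = 5a_k + 6 = 5·(2t) + 6 = 2(5t + 3), so 2 | a_{k+1}.
So the property holds for k+1, and by induction 2 | a_n for all n ≥ 0.

2 | a_n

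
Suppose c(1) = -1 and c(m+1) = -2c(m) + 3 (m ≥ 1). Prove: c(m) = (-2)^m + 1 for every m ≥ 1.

Base case: c(1) = -1, and (-2)^1 + 1 = -2 + 1 = -1.
Assume c(r) = (-2)^r + 1 for some r ≥ 1.
Then c(r+1) = -2c(r) + 3 = -2·((-2)^r + 1) + 3 = -2·(-2)^r − 2 + 3 = (-2)^{r+1} + 1.
By induction, c(m) = (-2)^m + 1 for all m ≥ 1.

c(m) = (-2)^m + 1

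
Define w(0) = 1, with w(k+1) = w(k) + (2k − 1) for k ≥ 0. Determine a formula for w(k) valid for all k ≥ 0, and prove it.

Claim: w(k) = k^2 − 2k + 1.

Base case: w(0) = 1, and 0^2 − 2·0 + 1 = 1.
Assume w(j) = j^2 − 2j + 1.
Then w(j+1) = w(j) + (2j − 1) = (j^2 − 2j + 1) + (2j − 1) = j^2,
and (j+1)^2 − 2·(j+1) + 1 = j^2.
Hence w(k) = k^2 − 2k + 1 for every k ≥ 0, by induction.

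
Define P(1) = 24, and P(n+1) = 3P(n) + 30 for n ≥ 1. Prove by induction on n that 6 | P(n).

Base case: P(1) = 24 = 6·4, so 6 | P(1).
Assume 6 | P(j), so P(j) = 6t for some integer t.
Then P(j+1) = 3P(j) + 30 = 3·(6t) + 30 = 6(3t + 5), so 6 | P(j+1).
This completes the inductive step, so 6 | P(n) for all n ≥ 1.

6 | P(n)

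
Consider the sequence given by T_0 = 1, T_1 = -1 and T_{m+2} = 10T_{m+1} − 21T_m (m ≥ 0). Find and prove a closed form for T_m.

Claim: T_m = -7^m + 2·3^m.

Base cases: T_0 = 1 and -7^0 + 2·3^0 = 1; T_1 = -1 and -7^1 + 2·3^1 = -1.
Assume T_i = -7^i + 2·3^i for all 0 ≤ i ≤ j, where j ≥ 1.
Then T_{j+1} = 10T_j − 21T_{j−1} = 10·(-7^j + 2·3^j) − 21·(-7^{j−1} + 2·3^{j−1}) = -(10·7 − 21)7^{j−1} + 2·(10·3 − 21)3^{j−1} = -49·7^{j−1} + 18·3^{j−1} = -7^{j+1} + 2·3^{j+1}.
So the formula holds for j+1, and by strong induction T_m = -7^m + 2·3^m for all m ≥ 0.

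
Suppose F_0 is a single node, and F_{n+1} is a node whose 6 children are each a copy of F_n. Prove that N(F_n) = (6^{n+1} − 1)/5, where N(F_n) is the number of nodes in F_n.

Base case: N(F_0) = 1, and (6^{0+1} − 1)/5 = 1.
Assume N(F_m) = (6^{m+1} − 1)/5.
Then N(F_{m+1}) = 1 + 6N(F_m) = 1 + 6·(6^{m+1} − 1)/5 = 1 + (6^{m+2} − 6)/5 = (5 + 6^{m+2} − 6)/5 = (6^{m+2} − 1)/5.
By induction, N(F_n) = (6^{n+1} − 1)/5 for all n ≥ 0.

N(F_n) = (6^{n+1} − 1)/5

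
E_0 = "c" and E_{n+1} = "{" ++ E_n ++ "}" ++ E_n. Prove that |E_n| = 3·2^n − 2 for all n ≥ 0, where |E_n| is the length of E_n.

Base case: |E_0| = 1, and 3·2^0 − 2 = 1.
Assume |E_r| = 3·2^r − 2.
Then |E_{r+1}| = 1 + |E_r| + 1 + |E_r| = 2|E_r| + 2 = 2(3·2^r − 2) + 2 = 3·2^{r+1} − 4 + 2 = 3·2^{r+1} − 2.
So the formula holds for r+1, and by induction |E_n| = 3·2^n − 2 for all n ≥ 0.

|E_n| = 3·2^n − 2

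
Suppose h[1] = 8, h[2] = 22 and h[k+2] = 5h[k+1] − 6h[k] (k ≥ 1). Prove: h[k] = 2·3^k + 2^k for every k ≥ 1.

Base cases: h[1] = 8 and 2·3^1 + 2^1 = 8; h[2] = 22 and 2·3^2 + 2^2 = 22.
Assume h[i] = 2·3^i + 2^i for all 1 ≤ i ≤ j, where j ≥ 2.
Then h[j+1] = 5h[j] − 6h[j−1] = 5·(2·3^j + 2^j) − 6·(2·3^{j−1} + 2^{j−1}) = 2·(5·3 − 6)3^{j−1} + (5·2 − 6)2^{j−1} = 18·3^{j−1} + 4·2^{j−1} = 2·3^{j+1} + 2^{j+1}.
Hence h[k] = 2·3^k + 2^k for every k ≥ 1, by strong induction.

h[k] = 2·3^k + 2^k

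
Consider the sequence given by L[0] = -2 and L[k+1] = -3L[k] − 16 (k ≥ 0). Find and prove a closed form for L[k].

Claim: L[k] = 2·(-3)^k − 4.

Base case: L[0] = -2, and 2·(-3)^0 − 4 = 2 − 4 = -2.
Assume L[m] = 2·(-3)^m − 4 for some m ≥ 0.
Then L[m+1] = -3L[m] − 16 = -3·(2·(-3)^m − 4) − 16 = -6·(-3)^m + 12 − 16 = 2·(-3)^{m+1} − 4.
This completes the inductive step, so L[k] = 2·(-3)^k − 4 for all k ≥ 0.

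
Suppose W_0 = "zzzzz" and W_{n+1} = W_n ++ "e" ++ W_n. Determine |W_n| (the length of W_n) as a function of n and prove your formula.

Claim: |W_n| = 6·2^n − 1.

Base case: |W_0| = 5, and 6·2^0 − 1 = 5.
Assume |W_m| = 6·2^m − 1.
Then |W_{m+1}| = |W_m| + 1 + |W_m| = 2|W_m| + 1 = 2(6·2^m − 1) + 1 = 6·2^{m+1} − 2 + 1 = 6·2^{m+1} − 1.
So the formula holds for m+1, and by induction |W_n| = 6·2^n − 1 for all n ≥ 0.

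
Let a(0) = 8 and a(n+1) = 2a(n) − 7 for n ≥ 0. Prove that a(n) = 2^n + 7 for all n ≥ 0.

Base case: a(0) = 8, and 2^0 + 7 = 1 + 7 = 8.
Assume a(r) = 2^r + 7 for some r ≥ 0.
Then a(r+1) = 2a(r) − 7 = 2·(2^r + 7) − 7 = 2^{r+1} + 14 − 7 = 2^{r+1} + 7.
This completes the inductive step, so a(n) = 2^n + 7 for all n ≥ 0.

a(n) = 2^n + 7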